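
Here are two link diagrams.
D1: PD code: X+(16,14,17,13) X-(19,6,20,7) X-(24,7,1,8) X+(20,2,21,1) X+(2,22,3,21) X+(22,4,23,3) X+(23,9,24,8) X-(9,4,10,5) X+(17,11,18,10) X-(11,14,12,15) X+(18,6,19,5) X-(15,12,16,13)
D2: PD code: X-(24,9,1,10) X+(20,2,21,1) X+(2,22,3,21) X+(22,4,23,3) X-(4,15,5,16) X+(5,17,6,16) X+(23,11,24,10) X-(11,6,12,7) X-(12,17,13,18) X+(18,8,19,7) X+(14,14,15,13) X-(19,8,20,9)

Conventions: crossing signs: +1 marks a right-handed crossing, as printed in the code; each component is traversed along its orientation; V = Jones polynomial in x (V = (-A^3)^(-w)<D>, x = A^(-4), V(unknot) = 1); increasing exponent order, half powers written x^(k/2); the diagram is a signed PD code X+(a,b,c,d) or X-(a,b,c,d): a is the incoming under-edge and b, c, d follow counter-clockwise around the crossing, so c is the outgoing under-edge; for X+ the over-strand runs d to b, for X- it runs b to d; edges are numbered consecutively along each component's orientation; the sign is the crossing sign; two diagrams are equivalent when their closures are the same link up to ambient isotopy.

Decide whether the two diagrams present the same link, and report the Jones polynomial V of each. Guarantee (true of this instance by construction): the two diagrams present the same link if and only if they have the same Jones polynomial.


equivalent: yes
V(D1) = x + x^3 - x^4  (w +2, c 12, <D> = -A^-10 + A^-6 + A^2)
V(D2) = x + x^3 - x^4  (w +2, c 12, <D> = -A^-10 + A^-6 + A^2)
why: from 12 to 12 crossings by R-moves: one link, two diagrams


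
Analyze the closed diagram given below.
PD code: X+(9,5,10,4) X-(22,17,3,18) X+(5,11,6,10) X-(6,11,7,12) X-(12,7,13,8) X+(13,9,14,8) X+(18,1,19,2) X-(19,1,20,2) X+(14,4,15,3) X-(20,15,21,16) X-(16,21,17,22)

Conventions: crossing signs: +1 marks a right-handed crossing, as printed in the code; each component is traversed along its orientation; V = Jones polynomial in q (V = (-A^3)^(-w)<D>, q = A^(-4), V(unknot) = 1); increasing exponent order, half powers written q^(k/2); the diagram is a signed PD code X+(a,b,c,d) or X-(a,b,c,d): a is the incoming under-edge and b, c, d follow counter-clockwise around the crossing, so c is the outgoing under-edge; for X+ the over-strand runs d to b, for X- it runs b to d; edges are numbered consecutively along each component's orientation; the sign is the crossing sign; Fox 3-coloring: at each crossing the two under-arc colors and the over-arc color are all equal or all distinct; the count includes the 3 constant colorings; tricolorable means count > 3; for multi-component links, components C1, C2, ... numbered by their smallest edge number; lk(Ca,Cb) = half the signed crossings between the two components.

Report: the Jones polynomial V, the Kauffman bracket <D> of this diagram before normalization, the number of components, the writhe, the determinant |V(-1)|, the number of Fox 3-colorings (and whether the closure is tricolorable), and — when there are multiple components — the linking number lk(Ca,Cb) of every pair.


V = q^(-9/2) - q^(-5/2) - q^(-3/2) - q^(-1/2)
<D> = A^-1 + A^3 + A^7 - A^15 (w = -1)
2 components over 11 crossings, w = -1
lk(C1,C2): 0
27 Fox colorings among 3^12, |V(-1)| = 0: tricolorable
why: the span of V is 4, within the link bound 11 + 2 - 1


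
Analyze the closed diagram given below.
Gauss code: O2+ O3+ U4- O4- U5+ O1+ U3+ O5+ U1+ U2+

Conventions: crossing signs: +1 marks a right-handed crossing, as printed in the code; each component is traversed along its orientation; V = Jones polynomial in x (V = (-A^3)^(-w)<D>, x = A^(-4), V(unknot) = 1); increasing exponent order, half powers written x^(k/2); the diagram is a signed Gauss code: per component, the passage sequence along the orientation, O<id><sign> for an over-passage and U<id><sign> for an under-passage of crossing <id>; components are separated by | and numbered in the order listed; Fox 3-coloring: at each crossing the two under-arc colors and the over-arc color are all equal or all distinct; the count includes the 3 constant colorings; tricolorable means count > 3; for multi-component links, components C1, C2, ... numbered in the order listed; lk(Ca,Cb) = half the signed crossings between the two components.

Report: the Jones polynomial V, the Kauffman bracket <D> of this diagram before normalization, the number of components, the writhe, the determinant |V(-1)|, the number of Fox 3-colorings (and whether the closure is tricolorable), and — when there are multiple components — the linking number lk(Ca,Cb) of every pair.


V(x) = x + x^3 - x^4
bracket: A^-7 - A^-3 - A^5, w = +3
1 component, writhe +3, over 5 crossings
det 3, colorings 9 of 3^5 — tricolorable
observation: V spans 3 powers of x: at least 3 crossings in any diagram


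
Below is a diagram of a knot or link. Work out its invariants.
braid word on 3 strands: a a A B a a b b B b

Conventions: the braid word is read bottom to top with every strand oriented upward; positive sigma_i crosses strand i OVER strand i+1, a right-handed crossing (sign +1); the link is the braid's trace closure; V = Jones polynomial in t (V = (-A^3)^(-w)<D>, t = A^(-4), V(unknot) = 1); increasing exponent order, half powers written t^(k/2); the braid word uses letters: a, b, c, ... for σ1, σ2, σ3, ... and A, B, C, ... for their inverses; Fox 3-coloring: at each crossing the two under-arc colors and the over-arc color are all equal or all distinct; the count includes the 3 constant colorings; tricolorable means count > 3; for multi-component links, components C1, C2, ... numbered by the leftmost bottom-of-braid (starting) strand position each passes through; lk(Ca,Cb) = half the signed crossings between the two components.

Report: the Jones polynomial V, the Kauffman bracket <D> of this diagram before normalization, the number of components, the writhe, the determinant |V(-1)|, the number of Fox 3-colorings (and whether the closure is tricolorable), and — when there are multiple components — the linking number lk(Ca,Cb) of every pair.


V(t) = t - t^2 + 2t^3 - t^4 + t^5 - t^6
bracket: -A^-12 + A^-8 - A^-4 + 2 - A^4 + A^8, w = +4
1 component, writhe +4, over 10 crossings
det 7, colorings 3 of 3^10 — not tricolorable
observation: the word shrinks to σ1 σ2⁻¹ σ1 σ1 σ2 σ2 after cancelling


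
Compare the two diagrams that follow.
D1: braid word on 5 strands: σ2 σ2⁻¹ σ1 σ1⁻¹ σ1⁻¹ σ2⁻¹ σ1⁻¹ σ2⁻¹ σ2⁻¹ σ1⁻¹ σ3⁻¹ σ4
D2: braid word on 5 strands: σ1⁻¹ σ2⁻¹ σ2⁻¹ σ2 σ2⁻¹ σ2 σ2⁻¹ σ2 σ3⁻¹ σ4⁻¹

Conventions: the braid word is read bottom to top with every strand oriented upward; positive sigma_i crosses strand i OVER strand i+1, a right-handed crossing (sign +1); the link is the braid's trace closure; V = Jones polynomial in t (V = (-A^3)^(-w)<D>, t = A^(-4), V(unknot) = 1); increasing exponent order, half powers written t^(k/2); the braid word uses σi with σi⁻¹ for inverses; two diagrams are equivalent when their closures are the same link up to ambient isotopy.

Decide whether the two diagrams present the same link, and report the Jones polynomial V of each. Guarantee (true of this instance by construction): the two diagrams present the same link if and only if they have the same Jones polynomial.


same link: no
V(D1) = -t^-7 + t^-6 - t^-5 + t^-4 + t^-2  [12 crossings, <D> = A^-10 + A^-2 - A^2 + A^6 - A^10, w = -6]
V(D2) = 1  (w -4, c 10, <D> = A^-12)
note: V(t) takes 2 values over 2 diagrams, fixing the grouping


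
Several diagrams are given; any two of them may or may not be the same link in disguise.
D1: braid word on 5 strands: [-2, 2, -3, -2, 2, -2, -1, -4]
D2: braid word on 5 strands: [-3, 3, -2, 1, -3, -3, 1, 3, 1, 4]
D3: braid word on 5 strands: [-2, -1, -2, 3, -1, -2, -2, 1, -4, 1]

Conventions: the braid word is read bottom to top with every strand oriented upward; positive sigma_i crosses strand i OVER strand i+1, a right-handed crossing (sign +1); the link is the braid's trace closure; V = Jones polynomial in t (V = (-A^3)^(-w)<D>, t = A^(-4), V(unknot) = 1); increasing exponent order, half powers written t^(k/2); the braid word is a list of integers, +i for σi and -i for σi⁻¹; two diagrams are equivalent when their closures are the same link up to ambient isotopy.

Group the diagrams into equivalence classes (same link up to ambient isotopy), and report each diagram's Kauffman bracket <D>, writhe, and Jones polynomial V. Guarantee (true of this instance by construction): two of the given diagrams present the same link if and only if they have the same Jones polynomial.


classes: {D1} | {D2} | {D3}
V(D1) = 1  [8 crossings, <D> = A^-12, w = -4]
V(D2) = t + t^3 - t^4  (w +2, c 10, <D> = -A^-10 + A^-6 + A^2)
V(D3) = -t^-6 + t^-5 - t^-4 + 2t^-3 - t^-2 + t^-1  [10 crossings, <D> = A^-8 - A^-4 + 2 - A^4 + A^8 - A^12, w = -4]
note: 3 classes among 3 diagrams; unequal V(t) rules out equality


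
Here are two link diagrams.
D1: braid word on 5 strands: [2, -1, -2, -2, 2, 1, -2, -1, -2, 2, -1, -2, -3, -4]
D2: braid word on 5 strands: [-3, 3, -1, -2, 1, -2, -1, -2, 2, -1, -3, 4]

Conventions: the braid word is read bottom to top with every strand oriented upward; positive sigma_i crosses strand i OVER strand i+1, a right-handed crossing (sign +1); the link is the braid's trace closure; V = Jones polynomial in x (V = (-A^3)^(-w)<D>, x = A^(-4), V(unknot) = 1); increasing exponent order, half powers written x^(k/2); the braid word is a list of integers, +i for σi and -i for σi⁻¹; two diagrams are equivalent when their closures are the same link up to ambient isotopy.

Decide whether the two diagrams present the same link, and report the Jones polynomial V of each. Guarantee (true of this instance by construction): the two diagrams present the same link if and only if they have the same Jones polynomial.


equivalent: yes
V(D1) = -x^-6 + x^-5 - x^-4 + 2x^-3 - x^-2 + x^-1  (w -6, c 14, <D> = A^-14 - A^-10 + 2A^-6 - A^-2 + A^2 - A^6)
V(D2) = -x^-6 + x^-5 - x^-4 + 2x^-3 - x^-2 + x^-1  [12 crossings, <D> = A^-8 - A^-4 + 2 - A^4 + A^8 - A^12, w = -4]
key observation: from 14 to 12 crossings by R-moves: one link, two diagrams


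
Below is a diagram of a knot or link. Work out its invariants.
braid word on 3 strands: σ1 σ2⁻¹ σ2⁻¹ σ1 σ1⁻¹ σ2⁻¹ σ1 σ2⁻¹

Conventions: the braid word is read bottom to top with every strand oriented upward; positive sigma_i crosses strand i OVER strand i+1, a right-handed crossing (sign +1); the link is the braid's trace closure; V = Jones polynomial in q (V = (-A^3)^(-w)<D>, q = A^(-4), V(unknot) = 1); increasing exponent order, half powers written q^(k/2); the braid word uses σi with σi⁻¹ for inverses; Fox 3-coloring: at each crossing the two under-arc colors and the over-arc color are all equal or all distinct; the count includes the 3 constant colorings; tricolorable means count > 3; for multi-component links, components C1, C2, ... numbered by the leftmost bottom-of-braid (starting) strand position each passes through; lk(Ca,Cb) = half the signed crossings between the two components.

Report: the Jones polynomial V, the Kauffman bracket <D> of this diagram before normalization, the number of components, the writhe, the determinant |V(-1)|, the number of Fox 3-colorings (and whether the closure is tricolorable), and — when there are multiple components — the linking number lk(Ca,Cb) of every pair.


V(q) = q^-5 - 2q^-4 + 2q^-3 - 2q^-2 + 2q^-1 - 1 + q
bracket: A^-10 - A^-6 + 2A^-2 - 2A^2 + 2A^6 - 2A^10 + A^14, w = -2
1 component, writhe -2, over 8 crossings
det 11, colorings 3 of 3^8 — not tricolorable
observation: the span of V is 6, forcing >= 6 crossings in any diagram


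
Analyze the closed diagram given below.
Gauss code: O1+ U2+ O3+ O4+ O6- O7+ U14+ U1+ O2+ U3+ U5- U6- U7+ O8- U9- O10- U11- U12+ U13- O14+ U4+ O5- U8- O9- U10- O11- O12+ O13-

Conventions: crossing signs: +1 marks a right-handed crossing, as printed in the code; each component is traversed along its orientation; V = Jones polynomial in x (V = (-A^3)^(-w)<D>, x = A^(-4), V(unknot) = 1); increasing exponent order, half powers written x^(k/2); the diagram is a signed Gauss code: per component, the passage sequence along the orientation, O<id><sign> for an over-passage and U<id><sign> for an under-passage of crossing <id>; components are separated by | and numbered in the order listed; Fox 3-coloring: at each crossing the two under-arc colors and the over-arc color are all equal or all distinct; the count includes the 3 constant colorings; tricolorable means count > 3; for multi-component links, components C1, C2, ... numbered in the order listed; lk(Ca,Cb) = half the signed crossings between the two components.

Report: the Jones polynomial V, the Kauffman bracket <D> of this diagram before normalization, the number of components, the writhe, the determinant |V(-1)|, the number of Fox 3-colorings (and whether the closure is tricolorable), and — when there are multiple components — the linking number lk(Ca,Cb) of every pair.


Jones polynomial: V(x) = -x^-4 + x^-3 - x^-2 + 2x^-1 - 1 + 2x - x^2 + x^3 - x^4
<D> = -A^-16 + A^-12 - A^-8 + 2A^-4 - 1 + 2A^4 - A^8 + A^12 - A^16; writhe 0
components 1, writhe 0 (14 crossings)
3-colorings: 3 of 3^14, det 11 — not tricolorable
note: det 11 = |V(-1)|; not divisible by 3, so not tricolorable


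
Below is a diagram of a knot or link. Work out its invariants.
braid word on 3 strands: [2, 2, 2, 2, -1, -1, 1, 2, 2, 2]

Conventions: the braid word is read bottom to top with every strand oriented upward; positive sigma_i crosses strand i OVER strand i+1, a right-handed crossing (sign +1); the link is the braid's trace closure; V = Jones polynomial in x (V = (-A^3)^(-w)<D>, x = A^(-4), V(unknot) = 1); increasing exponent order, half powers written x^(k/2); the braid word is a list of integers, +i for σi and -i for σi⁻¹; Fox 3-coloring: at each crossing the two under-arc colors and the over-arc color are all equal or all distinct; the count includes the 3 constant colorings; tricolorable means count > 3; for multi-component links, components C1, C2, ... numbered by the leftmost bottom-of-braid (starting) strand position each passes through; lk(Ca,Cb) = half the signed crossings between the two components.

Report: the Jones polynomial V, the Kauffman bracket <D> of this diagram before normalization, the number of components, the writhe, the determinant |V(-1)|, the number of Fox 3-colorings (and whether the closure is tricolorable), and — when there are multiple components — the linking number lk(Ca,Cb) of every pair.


Jones polynomial: V(x) = x^3 + x^5 - x^6 + x^7 - x^8 + x^9 - x^10
<D> = -A^-22 + A^-18 - A^-14 + A^-10 - A^-6 + A^-2 + A^6; writhe +6
components 1, writhe +6 (10 crossings)
3-colorings: 3 of 3^10, det 7 — not tricolorable
note: det 7 = |V(-1)|; not divisible by 3, so not tricolorable


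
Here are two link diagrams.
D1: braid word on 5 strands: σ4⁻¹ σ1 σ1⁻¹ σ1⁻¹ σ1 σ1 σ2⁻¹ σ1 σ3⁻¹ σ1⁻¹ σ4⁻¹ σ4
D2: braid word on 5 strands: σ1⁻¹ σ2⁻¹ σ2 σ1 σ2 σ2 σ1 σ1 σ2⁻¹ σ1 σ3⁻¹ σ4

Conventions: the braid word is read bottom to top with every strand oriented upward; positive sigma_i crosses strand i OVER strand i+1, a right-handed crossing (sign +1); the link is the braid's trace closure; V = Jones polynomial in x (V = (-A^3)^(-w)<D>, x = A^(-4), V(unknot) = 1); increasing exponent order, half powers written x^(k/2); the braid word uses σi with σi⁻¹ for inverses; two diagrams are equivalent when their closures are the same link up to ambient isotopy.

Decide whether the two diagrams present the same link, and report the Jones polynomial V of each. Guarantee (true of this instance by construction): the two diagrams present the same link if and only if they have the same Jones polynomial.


equivalent: no
V(D1) = 1  (w -2, c 12, <D> = A^-6)
D2 (bracket -A^-12 + A^-8 - A^-4 + 2 - A^4 + A^8; 12 crossings at w = +4): V = x - x^2 + 2x^3 - x^4 + x^5 - x^6
why: 2 values of V(x) split the 2 diagrams


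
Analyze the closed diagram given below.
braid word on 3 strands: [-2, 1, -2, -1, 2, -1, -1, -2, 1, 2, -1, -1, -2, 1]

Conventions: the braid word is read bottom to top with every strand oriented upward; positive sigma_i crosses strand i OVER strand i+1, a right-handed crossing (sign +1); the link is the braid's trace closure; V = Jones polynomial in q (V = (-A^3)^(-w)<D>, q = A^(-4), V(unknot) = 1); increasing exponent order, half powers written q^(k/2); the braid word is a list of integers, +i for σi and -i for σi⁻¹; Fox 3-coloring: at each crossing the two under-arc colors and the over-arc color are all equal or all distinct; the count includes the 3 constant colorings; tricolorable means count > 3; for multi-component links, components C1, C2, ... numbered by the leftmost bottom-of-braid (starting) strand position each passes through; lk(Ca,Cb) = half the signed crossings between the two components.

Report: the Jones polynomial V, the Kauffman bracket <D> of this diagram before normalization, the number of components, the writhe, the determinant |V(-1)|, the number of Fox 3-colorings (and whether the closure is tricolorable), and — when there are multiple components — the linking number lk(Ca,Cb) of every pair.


Jones polynomial: V(q) = q^-9 - 3q^-8 + 6q^-7 - 9q^-6 + 11q^-5 - 13q^-4 + 12q^-3 - 9q^-2 + 7q^-1 - 3 + q
<D> = A^-16 - 3A^-12 + 7A^-8 - 9A^-4 + 12 - 13A^4 + 11A^8 - 9A^12 + 6A^16 - 3A^20 + A^24; writhe -4
components 1, writhe -4 (14 crossings)
3-colorings: 9 of 3^14, det 75 — tricolorable
note: det 75 = |V(-1)|; divisible by 3, so tricolorable


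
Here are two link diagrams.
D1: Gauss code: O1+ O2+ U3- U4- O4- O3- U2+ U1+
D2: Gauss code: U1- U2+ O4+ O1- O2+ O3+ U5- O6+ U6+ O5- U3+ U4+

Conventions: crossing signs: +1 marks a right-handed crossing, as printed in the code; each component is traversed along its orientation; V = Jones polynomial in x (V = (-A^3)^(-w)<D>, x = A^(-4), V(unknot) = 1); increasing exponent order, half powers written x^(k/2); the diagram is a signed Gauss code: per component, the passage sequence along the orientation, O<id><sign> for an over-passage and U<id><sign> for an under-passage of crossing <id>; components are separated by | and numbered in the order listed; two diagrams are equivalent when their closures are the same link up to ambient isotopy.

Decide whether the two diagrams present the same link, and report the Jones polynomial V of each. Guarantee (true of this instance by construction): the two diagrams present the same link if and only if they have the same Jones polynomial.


equivalent: yes
V(D1) = 1  (w 0, c 4, <D> = 1)
V(D2) = 1  (w +2, c 6, <D> = A^6)
why: one V(x) for all 2 diagrams — one class (guaranteed)


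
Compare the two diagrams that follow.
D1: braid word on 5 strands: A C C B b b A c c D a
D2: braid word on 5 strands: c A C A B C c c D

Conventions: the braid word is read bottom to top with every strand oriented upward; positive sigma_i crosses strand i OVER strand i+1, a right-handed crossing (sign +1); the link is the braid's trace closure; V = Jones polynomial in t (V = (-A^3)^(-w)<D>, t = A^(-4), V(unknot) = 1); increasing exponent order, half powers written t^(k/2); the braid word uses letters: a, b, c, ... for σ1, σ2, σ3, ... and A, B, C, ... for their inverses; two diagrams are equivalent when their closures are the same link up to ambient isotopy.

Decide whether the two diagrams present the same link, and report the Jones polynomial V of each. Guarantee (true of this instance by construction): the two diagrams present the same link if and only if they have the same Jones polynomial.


equivalent: no
V(D1) = -t^(-1/2) - t^(1/2)  (w -1, c 11, <D> = A^-5 + A^-1)
V(D2) = -t^(-5/2) - t^(-1/2)  [9 crossings, <D> = A^-7 + A, w = -3]
key observation: comparing 2 Jones polynomials yields 2 groups


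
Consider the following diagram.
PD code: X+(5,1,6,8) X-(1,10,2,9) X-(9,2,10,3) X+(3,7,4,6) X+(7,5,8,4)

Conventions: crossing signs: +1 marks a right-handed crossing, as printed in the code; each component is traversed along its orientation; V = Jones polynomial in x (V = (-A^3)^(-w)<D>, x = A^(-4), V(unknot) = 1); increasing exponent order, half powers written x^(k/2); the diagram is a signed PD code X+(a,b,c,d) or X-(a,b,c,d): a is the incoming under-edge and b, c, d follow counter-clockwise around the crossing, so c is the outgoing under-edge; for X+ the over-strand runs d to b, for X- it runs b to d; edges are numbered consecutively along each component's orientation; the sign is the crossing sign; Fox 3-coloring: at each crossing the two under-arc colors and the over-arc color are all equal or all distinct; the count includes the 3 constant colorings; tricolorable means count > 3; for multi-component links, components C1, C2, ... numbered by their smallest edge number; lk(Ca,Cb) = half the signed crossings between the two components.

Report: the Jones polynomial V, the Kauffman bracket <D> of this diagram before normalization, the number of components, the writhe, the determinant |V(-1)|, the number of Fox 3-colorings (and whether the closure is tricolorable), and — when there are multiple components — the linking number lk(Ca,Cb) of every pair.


V(x) = -x^(-3/2) - 2x^(1/2) + x^(3/2) - x^(5/2) + x^(7/2)
bracket: -A^-11 + A^-7 - A^-3 + 2A + A^9, w = +1
2 components, writhe +1, over 5 crossings
lk(C1,C2) = -1
det 6, colorings 9 of 3^5 — tricolorable
observation: |V(-1)| = 6: so tricolorable, since 3 divides 6


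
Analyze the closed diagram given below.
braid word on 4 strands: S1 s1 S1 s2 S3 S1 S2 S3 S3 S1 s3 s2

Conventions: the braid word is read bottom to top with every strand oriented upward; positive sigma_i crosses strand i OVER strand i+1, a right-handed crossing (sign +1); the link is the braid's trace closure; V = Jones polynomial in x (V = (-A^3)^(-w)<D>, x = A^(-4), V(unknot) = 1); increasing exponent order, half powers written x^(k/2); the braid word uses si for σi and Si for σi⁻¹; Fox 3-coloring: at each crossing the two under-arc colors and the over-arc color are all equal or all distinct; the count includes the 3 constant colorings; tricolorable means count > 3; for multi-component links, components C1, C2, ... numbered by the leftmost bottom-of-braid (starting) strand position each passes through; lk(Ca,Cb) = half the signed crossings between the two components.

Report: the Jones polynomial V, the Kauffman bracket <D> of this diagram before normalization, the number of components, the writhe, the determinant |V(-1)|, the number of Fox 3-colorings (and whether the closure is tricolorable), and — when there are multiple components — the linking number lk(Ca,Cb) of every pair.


V = x^(-11/2) - x^(-9/2) + x^(-7/2) - 2x^(-5/2) + x^(-3/2) - 2x^(-1/2)
<D> = -2A^-10 + A^-6 - 2A^-2 + A^2 - A^6 + A^10 (w = -4)
2 components over 12 crossings, w = -4
lk(C1,C2): 0
3 Fox colorings among 3^12, |V(-1)| = 8: not tricolorable
why: every pair of the 2 components has lk = 0


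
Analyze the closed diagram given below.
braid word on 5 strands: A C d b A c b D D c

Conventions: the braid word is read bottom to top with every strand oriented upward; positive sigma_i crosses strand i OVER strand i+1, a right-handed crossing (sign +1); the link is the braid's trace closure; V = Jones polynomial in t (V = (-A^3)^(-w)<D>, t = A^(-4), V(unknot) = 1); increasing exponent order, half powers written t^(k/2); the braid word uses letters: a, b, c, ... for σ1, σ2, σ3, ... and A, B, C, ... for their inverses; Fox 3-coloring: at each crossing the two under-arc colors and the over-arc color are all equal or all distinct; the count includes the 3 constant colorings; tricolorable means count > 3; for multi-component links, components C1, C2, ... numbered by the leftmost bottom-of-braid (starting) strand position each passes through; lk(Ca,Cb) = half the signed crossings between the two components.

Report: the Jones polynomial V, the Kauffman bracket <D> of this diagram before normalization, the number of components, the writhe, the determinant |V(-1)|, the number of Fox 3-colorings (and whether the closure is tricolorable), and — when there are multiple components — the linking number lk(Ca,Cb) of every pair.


Jones polynomial: V(t) = t^-2 - t^-1 + 1 - t + t^2
<D> = A^-8 - A^-4 + 1 - A^4 + A^8; writhe 0
components 1, writhe 0 (10 crossings)
3-colorings: 3 of 3^10, det 5 — not tricolorable
note: V is palindromic (span 4, det 5): t -> 1/t fixes it; necessary, not sufficient, for amphichirality


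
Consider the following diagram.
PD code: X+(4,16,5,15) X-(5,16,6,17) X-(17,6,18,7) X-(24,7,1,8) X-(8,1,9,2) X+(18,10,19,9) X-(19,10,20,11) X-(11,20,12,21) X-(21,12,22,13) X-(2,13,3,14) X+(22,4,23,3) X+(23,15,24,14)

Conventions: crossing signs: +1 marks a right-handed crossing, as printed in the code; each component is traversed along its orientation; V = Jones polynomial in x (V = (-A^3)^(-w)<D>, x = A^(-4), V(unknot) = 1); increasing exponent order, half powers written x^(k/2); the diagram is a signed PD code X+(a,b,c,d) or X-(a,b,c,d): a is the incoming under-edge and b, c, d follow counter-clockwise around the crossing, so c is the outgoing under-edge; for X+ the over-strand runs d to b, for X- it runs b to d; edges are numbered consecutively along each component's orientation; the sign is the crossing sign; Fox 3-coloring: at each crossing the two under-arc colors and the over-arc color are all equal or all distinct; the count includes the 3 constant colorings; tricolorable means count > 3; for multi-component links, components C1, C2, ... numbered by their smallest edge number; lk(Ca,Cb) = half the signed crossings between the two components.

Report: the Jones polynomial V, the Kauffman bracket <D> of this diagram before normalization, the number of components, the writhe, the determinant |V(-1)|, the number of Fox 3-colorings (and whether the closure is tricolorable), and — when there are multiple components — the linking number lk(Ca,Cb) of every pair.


Jones polynomial: V(x) = -x^-6 + x^-5 - x^-4 + 2x^-3 - x^-2 + x^-1
<D> = A^-8 - A^-4 + 2 - A^4 + A^8 - A^12; writhe -4
components 1, writhe -4 (12 crossings)
3-colorings: 3 of 3^12, det 7 — not tricolorable
note: the span of V is 5, forcing >= 5 crossings in any diagram


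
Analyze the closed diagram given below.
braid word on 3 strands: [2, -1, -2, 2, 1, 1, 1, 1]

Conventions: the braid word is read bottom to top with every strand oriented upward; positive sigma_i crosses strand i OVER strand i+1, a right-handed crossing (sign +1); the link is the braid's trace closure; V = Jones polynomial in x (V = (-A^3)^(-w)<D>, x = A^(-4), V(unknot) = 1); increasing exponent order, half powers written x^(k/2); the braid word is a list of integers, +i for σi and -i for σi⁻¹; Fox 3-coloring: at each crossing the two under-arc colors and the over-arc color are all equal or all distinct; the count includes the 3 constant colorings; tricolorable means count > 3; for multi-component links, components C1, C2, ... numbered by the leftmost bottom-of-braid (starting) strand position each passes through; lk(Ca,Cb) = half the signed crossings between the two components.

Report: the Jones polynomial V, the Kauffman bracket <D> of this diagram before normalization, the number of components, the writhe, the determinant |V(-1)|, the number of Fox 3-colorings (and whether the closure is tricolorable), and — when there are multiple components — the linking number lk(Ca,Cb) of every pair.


V(x) = x + x^3 - x^4
bracket: -A^-4 + 1 + A^8, w = +4
1 component, writhe +4, over 8 crossings
det 3, colorings 9 of 3^8 — tricolorable
observation: the span of V is 3, forcing >= 3 crossings in any diagram


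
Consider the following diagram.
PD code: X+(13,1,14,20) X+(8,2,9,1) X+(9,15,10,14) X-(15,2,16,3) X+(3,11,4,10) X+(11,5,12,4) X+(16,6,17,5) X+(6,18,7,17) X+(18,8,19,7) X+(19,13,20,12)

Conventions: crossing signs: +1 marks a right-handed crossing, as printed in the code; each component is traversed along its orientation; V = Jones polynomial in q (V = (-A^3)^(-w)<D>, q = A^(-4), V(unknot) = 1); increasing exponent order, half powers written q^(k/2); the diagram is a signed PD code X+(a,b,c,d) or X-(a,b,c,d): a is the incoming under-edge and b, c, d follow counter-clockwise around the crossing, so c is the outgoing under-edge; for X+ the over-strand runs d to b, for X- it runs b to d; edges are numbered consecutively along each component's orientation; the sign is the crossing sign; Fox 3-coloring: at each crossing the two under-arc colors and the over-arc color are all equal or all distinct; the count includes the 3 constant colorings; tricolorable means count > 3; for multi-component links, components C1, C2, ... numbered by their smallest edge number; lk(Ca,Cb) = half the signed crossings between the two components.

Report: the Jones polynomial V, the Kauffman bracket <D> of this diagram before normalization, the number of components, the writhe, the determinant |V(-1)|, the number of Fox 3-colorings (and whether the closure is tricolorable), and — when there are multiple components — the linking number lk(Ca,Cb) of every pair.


V(q) = q^3 + q^5 - q^6 + q^7 - q^8 + q^9 - q^10
bracket: -A^-16 + A^-12 - A^-8 + A^-4 - 1 + A^4 + A^12, w = +8
1 component, writhe +8, over 10 crossings
det 7, colorings 3 of 3^10 — not tricolorable
observation: det 7 = |V(-1)|; not divisible by 3, so not tricolorable


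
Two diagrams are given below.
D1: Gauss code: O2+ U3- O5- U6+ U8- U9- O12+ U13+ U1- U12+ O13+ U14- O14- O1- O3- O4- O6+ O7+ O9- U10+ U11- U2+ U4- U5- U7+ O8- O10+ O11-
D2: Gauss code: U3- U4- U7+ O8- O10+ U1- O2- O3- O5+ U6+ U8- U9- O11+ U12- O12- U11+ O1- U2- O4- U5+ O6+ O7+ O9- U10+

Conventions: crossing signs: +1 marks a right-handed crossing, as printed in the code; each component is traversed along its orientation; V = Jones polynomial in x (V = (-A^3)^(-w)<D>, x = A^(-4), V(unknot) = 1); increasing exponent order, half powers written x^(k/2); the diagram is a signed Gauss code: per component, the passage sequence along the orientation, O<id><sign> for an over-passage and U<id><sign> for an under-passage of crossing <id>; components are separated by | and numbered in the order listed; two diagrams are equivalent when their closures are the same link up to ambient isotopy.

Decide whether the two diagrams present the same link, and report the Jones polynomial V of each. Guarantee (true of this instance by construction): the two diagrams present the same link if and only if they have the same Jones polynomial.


same link: yes
V(D1) = 1  [14 crossings, <D> = A^-6, w = -2]
D2 (bracket A^-6; 12 crossings at w = -2): V = 1
note: one V(x) for all 2 diagrams — one class (guaranteed)


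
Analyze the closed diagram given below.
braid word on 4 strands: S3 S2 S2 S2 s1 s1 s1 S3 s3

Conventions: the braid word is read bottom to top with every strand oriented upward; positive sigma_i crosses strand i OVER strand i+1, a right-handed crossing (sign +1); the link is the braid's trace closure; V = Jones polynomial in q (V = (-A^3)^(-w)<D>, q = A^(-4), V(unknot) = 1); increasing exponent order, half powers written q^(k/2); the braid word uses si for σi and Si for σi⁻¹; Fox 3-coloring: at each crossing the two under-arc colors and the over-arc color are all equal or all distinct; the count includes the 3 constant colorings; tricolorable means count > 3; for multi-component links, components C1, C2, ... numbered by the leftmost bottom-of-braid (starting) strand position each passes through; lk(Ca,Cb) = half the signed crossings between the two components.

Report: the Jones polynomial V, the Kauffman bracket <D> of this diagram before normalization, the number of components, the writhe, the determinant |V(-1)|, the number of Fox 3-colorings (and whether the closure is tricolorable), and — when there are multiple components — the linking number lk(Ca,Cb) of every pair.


V = -q^-3 + q^-2 - q^-1 + 3 - q + q^2 - q^3
<D> = A^-15 - A^-11 + A^-7 - 3A^-3 + A - A^5 + A^9 (w = -1)
1 component over 9 crossings, w = -1
27 Fox colorings among 3^9, |V(-1)| = 9: tricolorable
why: palindromic: swapping q for 1/q fixes V


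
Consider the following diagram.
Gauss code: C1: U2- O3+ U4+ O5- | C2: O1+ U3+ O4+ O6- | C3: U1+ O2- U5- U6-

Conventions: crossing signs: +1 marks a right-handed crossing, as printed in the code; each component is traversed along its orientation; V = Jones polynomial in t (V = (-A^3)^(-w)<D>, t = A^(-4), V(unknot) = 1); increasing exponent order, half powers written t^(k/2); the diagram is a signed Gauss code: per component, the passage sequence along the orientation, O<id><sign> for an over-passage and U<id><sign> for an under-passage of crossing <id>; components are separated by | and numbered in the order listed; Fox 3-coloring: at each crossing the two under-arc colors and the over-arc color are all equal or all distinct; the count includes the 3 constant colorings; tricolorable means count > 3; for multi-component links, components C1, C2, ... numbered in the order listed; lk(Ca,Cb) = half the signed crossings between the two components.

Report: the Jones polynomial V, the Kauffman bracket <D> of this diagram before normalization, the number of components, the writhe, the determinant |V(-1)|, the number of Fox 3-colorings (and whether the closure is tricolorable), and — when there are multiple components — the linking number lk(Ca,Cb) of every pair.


V(t) = t^-2 + 2 + t^2
bracket: A^-8 + 2 + A^8, w = 0
3 components, writhe 0, over 6 crossings
lk(C1,C2) = +1
linking number lk(C1,C3) = -1
lk(C2,C3): 0
det 4, colorings 3 of 3^6 — not tricolorable
observation: the span of V is 4, within the link bound 6 + 3 - 1


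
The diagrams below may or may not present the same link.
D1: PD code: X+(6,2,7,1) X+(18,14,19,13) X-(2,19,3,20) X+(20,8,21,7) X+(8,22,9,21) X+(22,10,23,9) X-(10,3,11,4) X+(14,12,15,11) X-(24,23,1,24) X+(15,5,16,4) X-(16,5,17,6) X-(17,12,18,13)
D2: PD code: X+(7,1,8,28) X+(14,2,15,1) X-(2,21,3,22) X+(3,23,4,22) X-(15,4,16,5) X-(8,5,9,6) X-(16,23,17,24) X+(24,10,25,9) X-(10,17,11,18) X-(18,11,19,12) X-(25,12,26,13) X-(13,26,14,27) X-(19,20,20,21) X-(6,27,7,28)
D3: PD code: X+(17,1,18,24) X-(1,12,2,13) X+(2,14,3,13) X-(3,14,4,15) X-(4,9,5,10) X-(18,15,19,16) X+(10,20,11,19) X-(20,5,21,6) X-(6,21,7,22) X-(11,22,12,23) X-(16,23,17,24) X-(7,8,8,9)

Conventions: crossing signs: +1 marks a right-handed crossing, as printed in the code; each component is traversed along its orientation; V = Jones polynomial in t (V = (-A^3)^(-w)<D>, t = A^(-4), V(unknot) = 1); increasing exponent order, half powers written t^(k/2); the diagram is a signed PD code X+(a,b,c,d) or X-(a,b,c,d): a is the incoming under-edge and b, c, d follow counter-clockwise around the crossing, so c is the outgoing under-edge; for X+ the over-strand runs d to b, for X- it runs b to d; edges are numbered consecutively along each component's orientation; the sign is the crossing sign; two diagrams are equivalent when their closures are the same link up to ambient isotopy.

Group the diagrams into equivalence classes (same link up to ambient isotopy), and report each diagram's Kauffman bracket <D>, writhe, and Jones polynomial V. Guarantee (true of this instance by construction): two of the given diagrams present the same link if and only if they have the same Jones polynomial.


equivalence classes: {D1} | {D2, D3}
D1 (bracket A^-14 - 2A^-10 + 2A^-6 - 2A^-2 + 2A^2 - A^6 + A^10; 12 crossings at w = +2): V = t^-1 - 1 + 2t - 2t^2 + 2t^3 - 2t^4 + t^5
V(D2) = -t^-6 + t^-5 - t^-4 + 2t^-3 - t^-2 + t^-1  (w -6, c 14, <D> = A^-14 - A^-10 + 2A^-6 - A^-2 + A^2 - A^6)
V(D3) = -t^-6 + t^-5 - t^-4 + 2t^-3 - t^-2 + t^-1  (w -6, c 12, <D> = A^-14 - A^-10 + 2A^-6 - A^-2 + A^2 - A^6)
observation: 2 classes among 3 diagrams; unequal V(t) rules out equality


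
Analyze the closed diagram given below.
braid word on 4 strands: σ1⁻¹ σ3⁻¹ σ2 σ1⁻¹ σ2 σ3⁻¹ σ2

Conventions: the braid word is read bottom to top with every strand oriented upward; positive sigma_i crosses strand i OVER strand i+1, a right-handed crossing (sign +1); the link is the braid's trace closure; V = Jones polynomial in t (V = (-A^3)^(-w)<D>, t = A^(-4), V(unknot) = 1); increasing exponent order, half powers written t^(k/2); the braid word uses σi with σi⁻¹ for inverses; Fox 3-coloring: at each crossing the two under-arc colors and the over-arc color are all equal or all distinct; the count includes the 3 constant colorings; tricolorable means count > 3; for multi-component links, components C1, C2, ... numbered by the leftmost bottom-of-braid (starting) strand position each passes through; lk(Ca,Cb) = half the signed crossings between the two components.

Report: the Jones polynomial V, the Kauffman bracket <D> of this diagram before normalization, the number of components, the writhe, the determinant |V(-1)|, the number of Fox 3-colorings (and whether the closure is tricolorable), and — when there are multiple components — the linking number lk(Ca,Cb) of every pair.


V(t) = t^-4 - 2t^-3 + 3t^-2 - 4t^-1 + 4 - 3t + 3t^2 - t^3
bracket: A^-15 - 3A^-11 + 3A^-7 - 4A^-3 + 4A - 3A^5 + 2A^9 - A^13, w = -1
1 component, writhe -1, over 7 crossings
det 21, colorings 9 of 3^7 — tricolorable
observation: |V(-1)| = 21: so tricolorable, since 3 divides 21


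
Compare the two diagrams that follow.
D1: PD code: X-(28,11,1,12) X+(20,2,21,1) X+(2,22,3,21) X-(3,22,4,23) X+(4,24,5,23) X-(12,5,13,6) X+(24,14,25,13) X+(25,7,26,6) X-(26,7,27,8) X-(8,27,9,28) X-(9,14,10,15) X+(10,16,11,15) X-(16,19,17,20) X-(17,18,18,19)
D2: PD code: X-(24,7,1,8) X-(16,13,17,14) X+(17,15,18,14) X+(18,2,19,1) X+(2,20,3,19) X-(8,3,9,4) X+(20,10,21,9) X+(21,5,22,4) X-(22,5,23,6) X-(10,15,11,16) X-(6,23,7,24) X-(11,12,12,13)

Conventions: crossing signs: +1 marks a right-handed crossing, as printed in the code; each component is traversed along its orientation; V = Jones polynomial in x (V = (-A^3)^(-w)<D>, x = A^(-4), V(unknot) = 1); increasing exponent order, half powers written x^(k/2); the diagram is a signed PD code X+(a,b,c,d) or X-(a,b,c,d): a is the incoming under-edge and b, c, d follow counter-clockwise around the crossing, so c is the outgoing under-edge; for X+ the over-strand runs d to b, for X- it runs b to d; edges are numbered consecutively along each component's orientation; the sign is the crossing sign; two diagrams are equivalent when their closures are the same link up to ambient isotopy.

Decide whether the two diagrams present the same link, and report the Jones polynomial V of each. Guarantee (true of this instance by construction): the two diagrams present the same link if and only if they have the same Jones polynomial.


equivalent: yes
D1 (bracket -A^-18 + 2A^-14 - 2A^-10 + 3A^-6 - 2A^-2 + 2A^2 - A^6; 14 crossings at w = -2): V = -x^-3 + 2x^-2 - 2x^-1 + 3 - 2x + 2x^2 - x^3
V(D2) = -x^-3 + 2x^-2 - 2x^-1 + 3 - 2x + 2x^2 - x^3  [12 crossings, <D> = -A^-18 + 2A^-14 - 2A^-10 + 3A^-6 - 2A^-2 + 2A^2 - A^6, w = -2]
observation: all 2 diagrams share one V(x), hence one class


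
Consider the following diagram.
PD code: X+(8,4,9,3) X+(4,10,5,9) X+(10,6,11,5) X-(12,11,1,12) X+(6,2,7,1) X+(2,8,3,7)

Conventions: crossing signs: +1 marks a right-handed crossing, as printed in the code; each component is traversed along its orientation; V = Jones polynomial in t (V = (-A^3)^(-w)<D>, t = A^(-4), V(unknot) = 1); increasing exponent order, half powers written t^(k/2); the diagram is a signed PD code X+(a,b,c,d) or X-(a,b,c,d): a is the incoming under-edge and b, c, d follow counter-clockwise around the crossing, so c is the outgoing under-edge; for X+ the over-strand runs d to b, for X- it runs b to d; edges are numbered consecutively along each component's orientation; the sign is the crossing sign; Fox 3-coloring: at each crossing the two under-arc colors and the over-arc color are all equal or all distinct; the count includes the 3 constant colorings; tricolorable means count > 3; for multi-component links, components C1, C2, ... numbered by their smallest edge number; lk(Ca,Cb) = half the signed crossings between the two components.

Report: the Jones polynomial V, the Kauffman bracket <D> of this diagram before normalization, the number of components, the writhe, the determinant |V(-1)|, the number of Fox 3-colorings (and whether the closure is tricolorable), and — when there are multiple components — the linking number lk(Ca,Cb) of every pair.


V = t^2 + t^4 - t^5 + t^6 - t^7
<D> = -A^-16 + A^-12 - A^-8 + A^-4 + A^4 (w = +4)
1 component over 6 crossings, w = +4
3 Fox colorings among 3^6, |V(-1)| = 5: not tricolorable
why: det 5 = |V(-1)|; not divisible by 3, so not tricolorable
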